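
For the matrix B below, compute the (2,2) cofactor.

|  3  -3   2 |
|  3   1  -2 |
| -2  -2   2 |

Delete row 2 and column 2; the remaining 2×2 submatrix is [3 2; -2 2].
Its determinant is 3·2 − 2·(-2) = 10.
The cofactor carries sign (−1)^(2+2) = +1, so C_{2,2} = +(10) = 10.

10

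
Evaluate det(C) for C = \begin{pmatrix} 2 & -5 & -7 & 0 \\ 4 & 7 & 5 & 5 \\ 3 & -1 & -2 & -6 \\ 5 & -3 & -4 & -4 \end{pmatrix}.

The determinant is 490.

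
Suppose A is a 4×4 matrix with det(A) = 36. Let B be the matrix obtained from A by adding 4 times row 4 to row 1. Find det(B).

36

Adding a multiple of one row to another leaves the determinant unchanged.
det(B) = (1)·(36) = 36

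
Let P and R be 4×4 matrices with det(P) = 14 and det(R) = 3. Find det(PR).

det(PR) = 42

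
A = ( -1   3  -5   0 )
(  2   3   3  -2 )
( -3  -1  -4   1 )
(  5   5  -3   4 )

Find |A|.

Expand along row 1 (it has 1 zero):
  + (-1) · M_11   where M_11 = det([3 3 -2; -1 -4 1; 5 -3 4]) = -58
  − (3) · M_12   where M_12 = det([2 3 -2; -3 -4 1; 5 -3 4]) = -33
  + (-5) · M_13   where M_13 = det([2 3 -2; -3 -1 1; 5 5 4]) = 53
det = (+1)·(-1)·(-58) + (-1)·(3)·(-33) + (+1)·(-5)·(53) = -108

|A| = -108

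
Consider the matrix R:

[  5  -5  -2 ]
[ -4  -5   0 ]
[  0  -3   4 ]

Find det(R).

det(R) = -204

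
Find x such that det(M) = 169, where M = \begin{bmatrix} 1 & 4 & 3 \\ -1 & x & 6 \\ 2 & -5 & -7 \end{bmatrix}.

Expanding along the row containing x, det(M) is linear in x: det(M) = (-13)·x + (65).
Set (-13)·x + (65) = 169  ⇒  (-13)·x = 104  ⇒  x = -8.

x = -8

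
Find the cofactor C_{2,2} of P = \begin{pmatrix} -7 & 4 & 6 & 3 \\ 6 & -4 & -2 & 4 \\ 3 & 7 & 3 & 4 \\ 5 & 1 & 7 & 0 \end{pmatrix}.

Delete row 2 and column 2; the remaining 3×3 submatrix is [-7 6 3; 3 3 4; 5 7 0].
Its determinant is 334.
The cofactor carries sign (−1)^(2+2) = +1, so C_{2,2} = +(334) = 334.

The cofactor is 334.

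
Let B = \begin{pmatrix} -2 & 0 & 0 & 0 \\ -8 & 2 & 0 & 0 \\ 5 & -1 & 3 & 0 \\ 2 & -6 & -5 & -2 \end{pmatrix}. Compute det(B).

B is lower triangular, so det(B) is the product of the diagonal entries:
det = (-2) · (2) · (3) · (-2) = 24

24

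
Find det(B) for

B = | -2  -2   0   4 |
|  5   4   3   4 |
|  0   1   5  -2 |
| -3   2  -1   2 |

720

Expand along row 1 (it has 1 zero):
  + (-2) · M_11   where M_11 = det([4 3 4; 1 5 -2; 2 -1 2]) = -30
  − (-2) · M_12   where M_12 = det([5 3 4; 0 5 -2; -3 -1 2]) = 118
  − (4) · M_14   where M_14 = det([5 4 3; 0 1 5; -3 2 -1]) = -106
det = (+1)·(-2)·(-30) + (-1)·(-2)·(118) + (-1)·(4)·(-106) = 720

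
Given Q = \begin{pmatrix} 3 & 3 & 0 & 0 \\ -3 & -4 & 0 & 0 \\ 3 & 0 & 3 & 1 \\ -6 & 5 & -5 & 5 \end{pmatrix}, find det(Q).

The determinant is -60.

Q is block lower-triangular with a 2×2 block and a 2×2 block on the diagonal, so its determinant equals the product of the determinants of the diagonal blocks.
det of the 2×2 block = -3
det of the 2×2 block = 20
det = (-3)·(20) = -60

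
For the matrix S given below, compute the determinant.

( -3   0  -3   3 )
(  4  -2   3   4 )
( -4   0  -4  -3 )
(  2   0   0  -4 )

Expand along column 2 (it has 3 zeros):
  + (-2) · M_22   where M_22 = det([-3 -3 3; -4 -4 -3; 2 0 -4]) = 42
det = (+1)·(-2)·(42) = -84

The determinant is -84.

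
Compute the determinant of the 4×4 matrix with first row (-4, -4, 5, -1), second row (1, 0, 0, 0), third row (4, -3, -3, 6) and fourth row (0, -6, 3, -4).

The determinant is 189.

Expand along row 2 (it has 3 zeros):
  − (1) · M_21   where M_21 = det([-4 5 -1; -3 -3 6; -6 3 -4]) = -189
det = (-1)·(1)·(-189) = 189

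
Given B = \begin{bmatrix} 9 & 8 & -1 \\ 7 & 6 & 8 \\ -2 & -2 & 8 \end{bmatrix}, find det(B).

Expand along column 1:
  + 9 · |6 8; -2 8| = 9·(48 − (-16)) = 576
  − 7 · |8 -1; -2 8| = −7·(64 − 2) = -434
  + (-2) · |8 -1; 6 8| = (-2)·(64 − (-6)) = -140
Sum: (576) + (-434) + (-140) = 2

2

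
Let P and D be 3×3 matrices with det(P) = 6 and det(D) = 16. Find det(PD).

det(PD) = 96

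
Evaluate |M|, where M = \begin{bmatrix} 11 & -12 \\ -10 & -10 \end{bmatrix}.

det(M) = 11·(-10) − (-12)·(-10) = -110 − 120 = -230

-230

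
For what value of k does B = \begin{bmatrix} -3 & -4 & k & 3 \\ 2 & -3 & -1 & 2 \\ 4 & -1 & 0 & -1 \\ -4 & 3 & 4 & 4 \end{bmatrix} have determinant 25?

k = -3

Expanding along the column containing k, det(B) is linear in k: det(B) = (50)·k + (175).
Set (50)·k + (175) = 25  ⇒  (50)·k = -150  ⇒  k = -3.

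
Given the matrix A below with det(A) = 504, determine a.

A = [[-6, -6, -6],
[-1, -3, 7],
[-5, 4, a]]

a = 1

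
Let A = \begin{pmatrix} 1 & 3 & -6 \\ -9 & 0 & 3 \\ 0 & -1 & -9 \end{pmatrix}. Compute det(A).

det(A) = -294

Expand along column 1:
  + 1 · |0 3; -1 -9| = 1·(0 − (-3)) = 3
  − (-9) · |3 -6; -1 -9| = −(-9)·(-27 − 6) = -297
Sum: (3) + (-297) = -294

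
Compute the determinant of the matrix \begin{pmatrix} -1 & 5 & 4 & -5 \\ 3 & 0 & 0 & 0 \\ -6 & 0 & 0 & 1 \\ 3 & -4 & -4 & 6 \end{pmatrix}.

Expand along row 2 (it has 3 zeros):
  − (3) · M_21   where M_21 = det([5 4 -5; 0 0 1; -4 -4 6]) = 4
det = (-1)·(3)·(4) = -12

-12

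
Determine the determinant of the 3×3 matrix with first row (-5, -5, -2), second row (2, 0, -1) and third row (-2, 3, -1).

-47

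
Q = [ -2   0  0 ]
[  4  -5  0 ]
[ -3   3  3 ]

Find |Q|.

Q is lower triangular, so det(Q) is the product of the diagonal entries:
det = (-2) · (-5) · (3) = 30

The determinant is 30.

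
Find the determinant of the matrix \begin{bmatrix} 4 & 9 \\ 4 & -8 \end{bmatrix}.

The determinant is -68.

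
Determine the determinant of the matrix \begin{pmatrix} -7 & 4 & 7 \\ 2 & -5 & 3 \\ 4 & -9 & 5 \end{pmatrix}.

The determinant is 8.

Expand along row 1:
  + (-7) · |-5 3; -9 5| = (-7)·(-25 − (-27)) = -14
  − 4 · |2 3; 4 5| = −4·(10 − 12) = 8
  + 7 · |2 -5; 4 -9| = 7·(-18 − (-20)) = 14
Sum: (-14) + (8) + (14) = 8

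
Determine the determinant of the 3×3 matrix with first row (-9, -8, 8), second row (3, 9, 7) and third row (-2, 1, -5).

Expand along row 1:
  + (-9) · |9 7; 1 -5| = (-9)·(-45 − 7) = 468
  − (-8) · |3 7; -2 -5| = −(-8)·(-15 − (-14)) = -8
  + 8 · |3 9; -2 1| = 8·(3 − (-18)) = 168
Sum: (468) + (-8) + (168) = 628

The determinant is 628.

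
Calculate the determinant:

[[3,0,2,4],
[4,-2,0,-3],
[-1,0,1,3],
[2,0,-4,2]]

Expand along column 2 (it has 3 zeros):
  + (-2) · M_22   where M_22 = det([3 2 4; -1 1 3; 2 -4 2]) = 66
det = (+1)·(-2)·(66) = -132

The determinant is -132.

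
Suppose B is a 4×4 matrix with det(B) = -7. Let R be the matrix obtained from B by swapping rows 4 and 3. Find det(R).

|R| = 7

Swapping two rows multiplies the determinant by −1.
det(R) = (-1)·(-7) = 7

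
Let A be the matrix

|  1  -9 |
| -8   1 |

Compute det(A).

det(A) = 1·1 − (-9)·(-8) = 1 − 72 = -71

The determinant is -71.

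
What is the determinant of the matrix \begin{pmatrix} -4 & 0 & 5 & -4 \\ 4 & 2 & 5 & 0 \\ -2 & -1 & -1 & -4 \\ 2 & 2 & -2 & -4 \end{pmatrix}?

328

Expand along row 1 (it has 1 zero):
  + (-4) · M_11   where M_11 = det([2 5 0; -1 -1 -4; 2 -2 -4]) = -68
  + (5) · M_13   where M_13 = det([4 2 0; -2 -1 -4; 2 2 -4]) = 16
  − (-4) · M_14   where M_14 = det([4 2 5; -2 -1 -1; 2 2 -2]) = -6
det = (+1)·(-4)·(-68) + (+1)·(5)·(16) + (-1)·(-4)·(-6) = 328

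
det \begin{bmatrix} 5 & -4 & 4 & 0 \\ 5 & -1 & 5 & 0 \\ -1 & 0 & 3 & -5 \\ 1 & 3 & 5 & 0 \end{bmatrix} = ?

The determinant is 220.

Expand along column 4 (it has 3 zeros):
  − (-5) · M_34   where M_34 = det([5 -4 4; 5 -1 5; 1 3 5]) = 44
det = (-1)·(-5)·(44) = 220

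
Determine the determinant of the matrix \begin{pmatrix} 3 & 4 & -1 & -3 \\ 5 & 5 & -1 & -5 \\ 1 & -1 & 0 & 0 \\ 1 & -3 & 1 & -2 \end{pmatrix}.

Expand along row 3 (it has 2 zeros):
  + (1) · M_31   where M_31 = det([4 -1 -3; 5 -1 -5; -3 1 -2]) = -3
  − (-1) · M_32   where M_32 = det([3 -1 -3; 5 -1 -5; 1 1 -2]) = -2
det = (+1)·(1)·(-3) + (-1)·(-1)·(-2) = -5

-5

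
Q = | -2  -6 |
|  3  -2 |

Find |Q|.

det(Q) = (-2)·(-2) − (-6)·3 = 4 − (-18) = 22

22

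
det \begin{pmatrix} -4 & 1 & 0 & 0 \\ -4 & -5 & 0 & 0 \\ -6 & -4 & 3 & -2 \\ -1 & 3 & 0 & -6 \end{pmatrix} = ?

-432

The matrix is block lower-triangular with a 2×2 block and a 2×2 block on the diagonal, so its determinant equals the product of the determinants of the diagonal blocks.
det of the 2×2 block = 24
det of the 2×2 block = -18
det = (24)·(-18) = -432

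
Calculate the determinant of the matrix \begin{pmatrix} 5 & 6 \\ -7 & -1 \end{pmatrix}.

det = 5·(-1) − 6·(-7) = -5 − (-42) = 37

37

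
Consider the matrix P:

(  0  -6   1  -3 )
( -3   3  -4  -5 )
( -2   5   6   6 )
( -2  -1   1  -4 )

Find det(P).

309

Expand along row 1 (it has 1 zero):
  − (-6) · M_12   where M_12 = det([-3 -4 -5; -2 6 6; -2 1 -4]) = 120
  + (1) · M_13   where M_13 = det([-3 3 -5; -2 5 6; -2 -1 -4]) = -78
  − (-3) · M_14   where M_14 = det([-3 3 -4; -2 5 6; -2 -1 1]) = -111
det = (-1)·(-6)·(120) + (+1)·(1)·(-78) + (-1)·(-3)·(-111) = 309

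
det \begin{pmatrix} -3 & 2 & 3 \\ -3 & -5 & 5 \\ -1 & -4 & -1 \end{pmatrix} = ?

-70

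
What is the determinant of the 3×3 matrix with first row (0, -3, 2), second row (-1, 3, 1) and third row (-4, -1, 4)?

The determinant is 26.

Expand along column 1:
  − (-1) · |-3 2; -1 4| = −(-1)·(-12 − (-2)) = -10
  + (-4) · |-3 2; 3 1| = (-4)·(-3 − 6) = 36
Sum: (-10) + (36) = 26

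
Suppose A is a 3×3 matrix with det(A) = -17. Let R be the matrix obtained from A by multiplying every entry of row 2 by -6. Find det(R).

Scaling one row by -6 multiplies the determinant by -6.
det(R) = (-6)·(-17) = 102

|R| = 102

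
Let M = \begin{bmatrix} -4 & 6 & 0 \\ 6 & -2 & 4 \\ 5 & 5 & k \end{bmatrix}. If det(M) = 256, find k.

k = -2

Expanding along the row containing k, det(M) is linear in k: det(M) = (-28)·k + (200).
Set (-28)·k + (200) = 256  ⇒  (-28)·k = 56  ⇒  k = -2.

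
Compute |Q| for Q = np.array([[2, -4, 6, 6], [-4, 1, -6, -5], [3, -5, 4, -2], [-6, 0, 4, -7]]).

-1698

Expand along row 4 (it has 1 zero):
  − (-6) · M_41   where M_41 = det([-4 6 6; 1 -6 -5; -5 4 -2]) = -122
  − (4) · M_43   where M_43 = det([2 -4 6; -4 1 -5; 3 -5 -2]) = 140
  + (-7) · M_44   where M_44 = det([2 -4 6; -4 1 -6; 3 -5 4]) = 58
det = (-1)·(-6)·(-122) + (-1)·(4)·(140) + (+1)·(-7)·(58) = -1698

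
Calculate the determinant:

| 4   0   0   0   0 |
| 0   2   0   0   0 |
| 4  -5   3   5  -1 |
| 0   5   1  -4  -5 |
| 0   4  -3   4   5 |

The matrix is block lower-triangular with a 2×2 block and a 3×3 block on the diagonal, so its determinant equals the product of the determinants of the diagonal blocks.
det of the 2×2 block = 8
det of the 3×3 block = 58
det = (8)·(58) = 464

The determinant is 464.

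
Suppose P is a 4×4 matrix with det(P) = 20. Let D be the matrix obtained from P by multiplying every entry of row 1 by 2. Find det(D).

Scaling one row by 2 multiplies the determinant by 2.
det(D) = (2)·(20) = 40

det(D) = 40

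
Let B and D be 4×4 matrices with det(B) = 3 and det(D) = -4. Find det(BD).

det(BD) = det(B)·det(D) = (3)·(-4) = -12

|BD| = -12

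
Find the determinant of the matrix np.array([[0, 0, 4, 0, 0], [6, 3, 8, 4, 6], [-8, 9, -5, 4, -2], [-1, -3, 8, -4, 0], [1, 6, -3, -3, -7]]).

Expand along row 1 (it has 4 zeros):
  + (4) · M_13   where M_13 = det([6 3 4 6; -8 9 4 -2; -1 -3 -4 0; 1 6 -3 -7]) = 2544
det = (+1)·(4)·(2544) = 10176

The determinant is 10176.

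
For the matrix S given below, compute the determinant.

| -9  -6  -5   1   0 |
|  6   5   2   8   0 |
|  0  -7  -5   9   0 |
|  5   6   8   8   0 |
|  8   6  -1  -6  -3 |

Expand along column 5 (it has 4 zeros):
  + (-3) · M_55   where M_55 = det([-9 -6 -5 1; 6 5 2 8; 0 -7 -5 9; 5 6 8 8]) = 3626
det = (+1)·(-3)·(3626) = -10878

|S| = -10878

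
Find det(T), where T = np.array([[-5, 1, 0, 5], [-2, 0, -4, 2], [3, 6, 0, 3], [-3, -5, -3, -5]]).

The determinant is 420.

Expand along column 3 (it has 2 zeros):
  − (-4) · M_23   where M_23 = det([-5 1 5; 3 6 3; -3 -5 -5]) = 96
  − (-3) · M_43   where M_43 = det([-5 1 5; -2 0 2; 3 6 3]) = 12
det = (-1)·(-4)·(96) + (-1)·(-3)·(12) = 420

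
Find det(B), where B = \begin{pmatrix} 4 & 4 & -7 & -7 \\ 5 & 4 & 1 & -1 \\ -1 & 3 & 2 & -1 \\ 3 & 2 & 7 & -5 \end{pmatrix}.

det(B) = 1460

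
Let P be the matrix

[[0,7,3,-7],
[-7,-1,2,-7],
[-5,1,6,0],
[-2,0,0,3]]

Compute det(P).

Expand along row 4 (it has 2 zeros):
  − (-2) · M_41   where M_41 = det([7 3 -7; -1 2 -7; 1 6 0]) = 329
  + (3) · M_44   where M_44 = det([0 7 3; -7 -1 2; -5 1 6]) = 188
det = (-1)·(-2)·(329) + (+1)·(3)·(188) = 1222

det(P) = 1222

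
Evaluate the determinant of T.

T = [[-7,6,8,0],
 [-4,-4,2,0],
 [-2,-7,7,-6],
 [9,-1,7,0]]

The determinant is 4668.

Expand along column 4 (it has 3 zeros):
  − (-6) · M_34   where M_34 = det([-7 6 8; -4 -4 2; 9 -1 7]) = 778
det = (-1)·(-6)·(778) = 4668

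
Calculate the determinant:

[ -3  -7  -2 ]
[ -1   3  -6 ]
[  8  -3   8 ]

304

Expand along row 1:
  + (-3) · |3 -6; -3 8| = (-3)·(24 − 18) = -18
  − (-7) · |-1 -6; 8 8| = −(-7)·(-8 − (-48)) = 280
  + (-2) · |-1 3; 8 -3| = (-2)·(3 − 24) = 42
Sum: (-18) + (280) + (42) = 304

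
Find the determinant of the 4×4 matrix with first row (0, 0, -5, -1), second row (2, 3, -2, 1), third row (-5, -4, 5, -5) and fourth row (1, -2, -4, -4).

Expand along row 1 (it has 2 zeros):
  + (-5) · M_13   where M_13 = det([2 3 1; -5 -4 -5; 1 -2 -4]) = -49
  − (-1) · M_14   where M_14 = det([2 3 -2; -5 -4 5; 1 -2 -4]) = -21
det = (+1)·(-5)·(-49) + (-1)·(-1)·(-21) = 224

224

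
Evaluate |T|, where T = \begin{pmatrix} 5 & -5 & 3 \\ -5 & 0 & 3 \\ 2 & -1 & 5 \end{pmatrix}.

det(T) = -125

Expand along row 2:
  − (-5) · |-5 3; -1 5| = −(-5)·(-25 − (-3)) = -110
  − 3 · |5 -5; 2 -1| = −3·(-5 − (-10)) = -15
Sum: (-110) + (-15) = -125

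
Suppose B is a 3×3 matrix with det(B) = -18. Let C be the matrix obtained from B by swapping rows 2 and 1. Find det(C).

Swapping two rows multiplies the determinant by −1.
det(C) = (-1)·(-18) = 18

|C| = 18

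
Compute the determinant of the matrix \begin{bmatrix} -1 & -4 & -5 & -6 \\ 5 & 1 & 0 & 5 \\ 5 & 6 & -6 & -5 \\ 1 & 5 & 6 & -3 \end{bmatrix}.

Expand along row 2 (it has 1 zero):
  − (5) · M_21   where M_21 = det([-4 -5 -6; 6 -6 -5; 5 6 -3]) = -553
  + (1) · M_22   where M_22 = det([-1 -5 -6; 5 -6 -5; 1 6 -3]) = -314
  + (5) · M_24   where M_24 = det([-1 -4 -5; 5 6 -6; 1 5 6]) = -17
det = (-1)·(5)·(-553) + (+1)·(1)·(-314) + (+1)·(5)·(-17) = 2366

2366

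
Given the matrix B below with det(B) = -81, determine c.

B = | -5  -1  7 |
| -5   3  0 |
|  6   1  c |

-4

Expanding along the column containing c, det(B) is linear in c: det(B) = (-20)·c + (-161).
Set (-20)·c + (-161) = -81  ⇒  (-20)·c = 80  ⇒  c = -4.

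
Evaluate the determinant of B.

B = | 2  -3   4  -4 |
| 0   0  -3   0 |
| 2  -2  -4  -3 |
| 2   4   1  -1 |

The determinant is -24.

Expand along row 2 (it has 3 zeros):
  − (-3) · M_23   where M_23 = det([2 -3 -4; 2 -2 -3; 2 4 -1]) = -8
det = (-1)·(-3)·(-8) = -24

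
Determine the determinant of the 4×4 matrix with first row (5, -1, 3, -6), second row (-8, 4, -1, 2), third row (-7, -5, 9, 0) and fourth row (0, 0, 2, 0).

Expand along row 4 (it has 3 zeros):
  − (2) · M_43   where M_43 = det([5 -1 -6; -8 4 2; -7 -5 0]) = -344
det = (-1)·(2)·(-344) = 688

688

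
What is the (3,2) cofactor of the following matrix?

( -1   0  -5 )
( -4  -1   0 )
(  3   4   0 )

Delete row 3 and column 2; the remaining 2×2 submatrix is [-1 -5; -4 0].
Its determinant is (-1)·0 − (-5)·(-4) = -20.
The cofactor carries sign (−1)^(3+2) = −1, so C_{3,2} = −(-20) = 20.

The cofactor is 20.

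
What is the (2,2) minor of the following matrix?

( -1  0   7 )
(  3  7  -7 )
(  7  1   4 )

Delete row 2 and column 2; the remaining 2×2 submatrix is [-1 7; 7 4].
Its determinant is (-1)·4 − 7·7 = -53.

The minor is -53.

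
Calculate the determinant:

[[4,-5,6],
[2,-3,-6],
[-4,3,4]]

The determinant is -92.

Expand along row 1:
  + 4 · |-3 -6; 3 4| = 4·(-12 − (-18)) = 24
  − (-5) · |2 -6; -4 4| = −(-5)·(8 − 24) = -80
  + 6 · |2 -3; -4 3| = 6·(6 − 12) = -36
Sum: (24) + (-80) + (-36) = -92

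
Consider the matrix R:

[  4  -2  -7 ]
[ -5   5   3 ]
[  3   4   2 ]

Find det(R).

199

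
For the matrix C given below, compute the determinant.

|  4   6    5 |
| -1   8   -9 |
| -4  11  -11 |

Expand along row 1:
  + 4 · |8 -9; 11 -11| = 4·(-88 − (-99)) = 44
  − 6 · |-1 -9; -4 -11| = −6·(11 − 36) = 150
  + 5 · |-1 8; -4 11| = 5·(-11 − (-32)) = 105
Sum: (44) + (150) + (105) = 299

299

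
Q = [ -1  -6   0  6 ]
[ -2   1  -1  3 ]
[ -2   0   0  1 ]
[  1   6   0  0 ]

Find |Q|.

Expand along column 3 (it has 3 zeros):
  − (-1) · M_23   where M_23 = det([-1 -6 6; -2 0 1; 1 6 0]) = -72
det = (-1)·(-1)·(-72) = -72

|Q| = -72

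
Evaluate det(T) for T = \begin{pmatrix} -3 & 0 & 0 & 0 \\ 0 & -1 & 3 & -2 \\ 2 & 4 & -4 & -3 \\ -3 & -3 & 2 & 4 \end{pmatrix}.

The determinant is 9.

Expand along row 1 (it has 3 zeros):
  + (-3) · M_11   where M_11 = det([-1 3 -2; 4 -4 -3; -3 2 4]) = -3
det = (+1)·(-3)·(-3) = 9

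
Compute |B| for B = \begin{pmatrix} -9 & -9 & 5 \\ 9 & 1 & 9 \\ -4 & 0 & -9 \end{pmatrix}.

Expand along row 3:
  + (-4) · |-9 5; 1 9| = (-4)·(-81 − 5) = 344
  + (-9) · |-9 -9; 9 1| = (-9)·(-9 − (-81)) = -648
Sum: (344) + (-648) = -304

det(B) = -304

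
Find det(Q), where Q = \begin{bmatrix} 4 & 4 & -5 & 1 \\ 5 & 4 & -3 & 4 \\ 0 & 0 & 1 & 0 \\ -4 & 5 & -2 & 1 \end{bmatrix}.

Expand along row 3 (it has 3 zeros):
  + (1) · M_33   where M_33 = det([4 4 1; 5 4 4; -4 5 1]) = -107
det = (+1)·(1)·(-107) = -107

det(Q) = -107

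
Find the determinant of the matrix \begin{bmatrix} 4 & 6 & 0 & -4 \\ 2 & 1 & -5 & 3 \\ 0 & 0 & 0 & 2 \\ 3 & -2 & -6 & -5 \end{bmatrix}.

164

Expand along row 3 (it has 3 zeros):
  − (2) · M_34   where M_34 = det([4 6 0; 2 1 -5; 3 -2 -6]) = -82
det = (-1)·(2)·(-82) = 164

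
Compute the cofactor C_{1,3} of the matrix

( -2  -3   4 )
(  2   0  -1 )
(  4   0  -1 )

0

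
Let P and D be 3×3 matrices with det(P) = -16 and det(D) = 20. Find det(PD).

det(PD) = det(P)·det(D) = (-16)·(20) = -320

-320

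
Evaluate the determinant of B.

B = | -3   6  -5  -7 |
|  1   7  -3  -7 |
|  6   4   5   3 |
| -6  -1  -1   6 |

Expand along row 1:
  + (-3) · M_11   where M_11 = det([7 -3 -7; 4 5 3; -1 -1 6]) = 305
  − (6) · M_12   where M_12 = det([1 -3 -7; 6 5 3; -6 -1 6]) = 27
  + (-5) · M_13   where M_13 = det([1 7 -7; 6 4 3; -6 -1 6]) = -477
  − (-7) · M_14   where M_14 = det([1 7 -3; 6 4 5; -6 -1 -1]) = -221
det = (+1)·(-3)·(305) + (-1)·(6)·(27) + (+1)·(-5)·(-477) + (-1)·(-7)·(-221) = -239

-239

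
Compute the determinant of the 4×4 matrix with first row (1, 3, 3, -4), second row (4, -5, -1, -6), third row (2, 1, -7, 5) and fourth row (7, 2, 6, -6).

Expand along row 1:
  + (1) · M_11   where M_11 = det([-5 -1 -6; 1 -7 5; 2 6 -6]) = -196
  − (3) · M_12   where M_12 = det([4 -1 -6; 2 -7 5; 7 6 -6]) = -365
  + (3) · M_13   where M_13 = det([4 -5 -6; 2 1 5; 7 2 -6]) = -281
  − (-4) · M_14   where M_14 = det([4 -5 -1; 2 1 -7; 7 2 6]) = 388
det = (+1)·(1)·(-196) + (-1)·(3)·(-365) + (+1)·(3)·(-281) + (-1)·(-4)·(388) = 1608

The determinant is 1608.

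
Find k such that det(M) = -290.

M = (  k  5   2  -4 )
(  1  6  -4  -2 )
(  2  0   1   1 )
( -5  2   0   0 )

Expanding along the column containing k, det(M) is linear in k: det(M) = (-4)·k + (-322).
Set (-4)·k + (-322) = -290  ⇒  (-4)·k = 32  ⇒  k = -8.

k = -8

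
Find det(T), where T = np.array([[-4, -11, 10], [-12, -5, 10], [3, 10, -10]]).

|T| = 140

Expand along column 1:
  + (-4) · |-5 10; 10 -10| = (-4)·(50 − 100) = 200
  − (-12) · |-11 10; 10 -10| = −(-12)·(110 − 100) = 120
  + 3 · |-11 10; -5 10| = 3·(-110 − (-50)) = -180
Sum: (200) + (120) + (-180) = 140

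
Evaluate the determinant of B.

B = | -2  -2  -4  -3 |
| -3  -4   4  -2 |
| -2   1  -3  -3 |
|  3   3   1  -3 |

det(B) = -390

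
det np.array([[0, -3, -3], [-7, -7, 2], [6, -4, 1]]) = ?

The determinant is -267.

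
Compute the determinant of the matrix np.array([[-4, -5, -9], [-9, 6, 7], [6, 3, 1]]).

372

Expand along row 1:
  + (-4) · |6 7; 3 1| = (-4)·(6 − 21) = 60
  − (-5) · |-9 7; 6 1| = −(-5)·(-9 − 42) = -255
  + (-9) · |-9 6; 6 3| = (-9)·(-27 − 36) = 567
Sum: (60) + (-255) + (567) = 372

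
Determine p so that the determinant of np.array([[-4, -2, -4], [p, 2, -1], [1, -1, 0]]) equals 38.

Expanding along the row containing p, det(B) is linear in p: det(B) = (4)·p + (14).
Set (4)·p + (14) = 38  ⇒  (4)·p = 24  ⇒  p = 6.

p = 6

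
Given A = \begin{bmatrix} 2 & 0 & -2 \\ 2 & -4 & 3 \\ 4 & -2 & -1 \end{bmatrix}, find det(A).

|A| = -4

Expand along column 2:
  + (-4) · |2 -2; 4 -1| = (-4)·(-2 − (-8)) = -24
  − (-2) · |2 -2; 2 3| = −(-2)·(6 − (-4)) = 20
Sum: (-24) + (20) = -4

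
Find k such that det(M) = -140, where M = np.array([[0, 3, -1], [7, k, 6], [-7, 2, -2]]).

Expanding along the column containing k, det(M) is linear in k: det(M) = (-7)·k + (-98).
Set (-7)·k + (-98) = -140  ⇒  (-7)·k = -42  ⇒  k = 6.

6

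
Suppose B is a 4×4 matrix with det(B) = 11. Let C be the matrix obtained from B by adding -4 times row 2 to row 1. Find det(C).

det(C) = 11

Adding a multiple of one row to another leaves the determinant unchanged.
det(C) = (1)·(11) = 11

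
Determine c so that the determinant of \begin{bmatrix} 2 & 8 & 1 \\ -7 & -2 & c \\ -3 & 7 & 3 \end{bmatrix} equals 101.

Expanding along the column containing c, det(M) is linear in c: det(M) = (-38)·c + (101).
Set (-38)·c + (101) = 101  ⇒  (-38)·c = 0  ⇒  c = 0.

0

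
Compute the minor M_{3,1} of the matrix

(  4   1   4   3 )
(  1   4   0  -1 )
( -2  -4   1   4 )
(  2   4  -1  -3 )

19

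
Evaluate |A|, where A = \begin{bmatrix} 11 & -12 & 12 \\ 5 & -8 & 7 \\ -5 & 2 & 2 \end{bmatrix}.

Expand along column 1:
  + 11 · |-8 7; 2 2| = 11·(-16 − 14) = -330
  − 5 · |-12 12; 2 2| = −5·(-24 − 24) = 240
  + (-5) · |-12 12; -8 7| = (-5)·(-84 − (-96)) = -60
Sum: (-330) + (240) + (-60) = -150

-150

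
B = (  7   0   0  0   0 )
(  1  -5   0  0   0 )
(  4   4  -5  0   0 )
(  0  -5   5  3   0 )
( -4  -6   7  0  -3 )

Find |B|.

The determinant is -1575.

B is lower triangular, so det(B) is the product of the diagonal entries:
det = (7) · (-5) · (-5) · (3) · (-3) = -1575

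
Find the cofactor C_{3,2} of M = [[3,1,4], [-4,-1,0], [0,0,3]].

Delete row 3 and column 2; the remaining 2×2 submatrix is [3 4; -4 0].
Its determinant is 3·0 − 4·(-4) = 16.
The cofactor carries sign (−1)^(3+2) = −1, so C_{3,2} = −(16) = -16.

The cofactor is -16.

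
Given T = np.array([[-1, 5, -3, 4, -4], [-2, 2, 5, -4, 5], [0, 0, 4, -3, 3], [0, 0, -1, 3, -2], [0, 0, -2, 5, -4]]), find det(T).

det(T) = -40

T is block upper-triangular with a 2×2 block and a 3×3 block on the diagonal, so its determinant equals the product of the determinants of the diagonal blocks.
det of the 2×2 block = 8
det of the 3×3 block = -5
det = (8)·(-5) = -40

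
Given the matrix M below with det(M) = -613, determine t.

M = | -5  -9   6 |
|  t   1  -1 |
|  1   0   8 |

Expanding along the row containing t, det(M) is linear in t: det(M) = (72)·t + (-37).
Set (72)·t + (-37) = -613  ⇒  (72)·t = -576  ⇒  t = -8.

-8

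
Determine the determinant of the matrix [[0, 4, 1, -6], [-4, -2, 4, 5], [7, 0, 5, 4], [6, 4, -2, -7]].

-38

Expand along row 1 (it has 1 zero):
  − (4) · M_12   where M_12 = det([-4 4 5; 7 5 4; 6 -2 -7]) = 180
  + (1) · M_13   where M_13 = det([-4 -2 5; 7 0 4; 6 4 -7]) = 58
  − (-6) · M_14   where M_14 = det([-4 -2 4; 7 0 5; 6 4 -2]) = 104
det = (-1)·(4)·(180) + (+1)·(1)·(58) + (-1)·(-6)·(104) = -38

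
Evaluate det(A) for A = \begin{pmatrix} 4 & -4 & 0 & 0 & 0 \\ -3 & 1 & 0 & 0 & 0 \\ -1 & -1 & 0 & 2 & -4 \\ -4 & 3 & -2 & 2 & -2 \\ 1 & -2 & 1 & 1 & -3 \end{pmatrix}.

A is block lower-triangular with a 2×2 block and a 3×3 block on the diagonal, so its determinant equals the product of the determinants of the diagonal blocks.
det of the 2×2 block = -8
det of the 3×3 block = 0
det = (-8)·(0) = 0

0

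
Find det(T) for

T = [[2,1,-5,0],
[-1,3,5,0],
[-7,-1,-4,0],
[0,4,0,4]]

Expand along column 4 (it has 3 zeros):
  + (4) · M_44   where M_44 = det([2 1 -5; -1 3 5; -7 -1 -4]) = -163
det = (+1)·(4)·(-163) = -652

The determinant is -652.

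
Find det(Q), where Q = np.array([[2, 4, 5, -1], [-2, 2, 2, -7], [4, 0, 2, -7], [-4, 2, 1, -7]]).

-56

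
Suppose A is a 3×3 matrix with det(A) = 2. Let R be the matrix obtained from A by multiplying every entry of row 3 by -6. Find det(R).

The determinant is -12.

Scaling one row by -6 multiplies the determinant by -6.
det(R) = (-6)·(2) = -12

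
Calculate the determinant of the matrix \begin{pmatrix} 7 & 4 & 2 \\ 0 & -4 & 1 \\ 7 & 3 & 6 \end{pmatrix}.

Expand along column 1:
  + 7 · |-4 1; 3 6| = 7·(-24 − 3) = -189
  + 7 · |4 2; -4 1| = 7·(4 − (-8)) = 84
Sum: (-189) + (84) = -105

The determinant is -105.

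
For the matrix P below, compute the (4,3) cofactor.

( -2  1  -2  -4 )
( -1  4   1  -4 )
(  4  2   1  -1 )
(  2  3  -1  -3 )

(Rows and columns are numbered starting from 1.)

-47

Delete row 4 and column 3; the remaining 3×3 submatrix is [-2 1 -4; -1 4 -4; 4 2 -1].
Its determinant is 47.
The cofactor carries sign (−1)^(4+3) = −1, so C_{4,3} = −(47) = -47.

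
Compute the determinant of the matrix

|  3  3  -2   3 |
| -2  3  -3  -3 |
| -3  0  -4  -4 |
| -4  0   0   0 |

-240

Expand along row 4 (it has 3 zeros):
  − (-4) · M_41   where M_41 = det([3 -2 3; 3 -3 -3; 0 -4 -4]) = -60
det = (-1)·(-4)·(-60) = -240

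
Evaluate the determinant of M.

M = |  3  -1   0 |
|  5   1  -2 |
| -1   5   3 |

The determinant is 52.

Expand along row 1:
  + 3 · |1 -2; 5 3| = 3·(3 − (-10)) = 39
  − (-1) · |5 -2; -1 3| = −(-1)·(15 − 2) = 13
Sum: (39) + (13) = 52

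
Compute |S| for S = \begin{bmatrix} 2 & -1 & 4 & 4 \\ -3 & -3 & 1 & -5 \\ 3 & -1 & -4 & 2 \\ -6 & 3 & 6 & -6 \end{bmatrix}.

Expand along row 1:
  + (2) · M_11   where M_11 = det([-3 1 -5; -1 -4 2; 3 6 -6]) = -66
  − (-1) · M_12   where M_12 = det([-3 1 -5; 3 -4 2; -6 6 -6]) = 0
  + (4) · M_13   where M_13 = det([-3 -3 -5; 3 -1 2; -6 3 -6]) = -33
  − (4) · M_14   where M_14 = det([-3 -3 1; 3 -1 -4; -6 3 6]) = -33
det = (+1)·(2)·(-66) + (-1)·(-1)·(0) + (+1)·(4)·(-33) + (-1)·(4)·(-33) = -132

det(S) = -132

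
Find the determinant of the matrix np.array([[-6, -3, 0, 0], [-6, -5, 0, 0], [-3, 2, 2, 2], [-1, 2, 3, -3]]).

-144

The matrix is block lower-triangular with a 2×2 block and a 2×2 block on the diagonal, so its determinant equals the product of the determinants of the diagonal blocks.
det of the 2×2 block = 12
det of the 2×2 block = -12
det = (12)·(-12) = -144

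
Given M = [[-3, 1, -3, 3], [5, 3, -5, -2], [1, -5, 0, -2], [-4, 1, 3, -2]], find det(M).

The determinant is -715.

Expand along row 3 (it has 1 zero):
  + (1) · M_31   where M_31 = det([1 -3 3; 3 -5 -2; 1 3 -2]) = 46
  − (-5) · M_32   where M_32 = det([-3 -3 3; 5 -5 -2; -4 3 -2]) = -117
  − (-2) · M_34   where M_34 = det([-3 1 -3; 5 3 -5; -4 1 3]) = -88
det = (+1)·(1)·(46) + (-1)·(-5)·(-117) + (-1)·(-2)·(-88) = -715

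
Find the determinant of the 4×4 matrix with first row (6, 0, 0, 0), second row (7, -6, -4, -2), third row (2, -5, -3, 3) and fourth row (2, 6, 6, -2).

Expand along row 1 (it has 3 zeros):
  + (6) · M_11   where M_11 = det([-6 -4 -2; -5 -3 3; 6 6 -2]) = 64
det = (+1)·(6)·(64) = 384

The determinant is 384.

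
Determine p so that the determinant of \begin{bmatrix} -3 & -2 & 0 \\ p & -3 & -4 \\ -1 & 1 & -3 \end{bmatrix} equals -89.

p = 7

Expanding along the column containing p, det(M) is linear in p: det(M) = (-6)·p + (-47).
Set (-6)·p + (-47) = -89  ⇒  (-6)·p = -42  ⇒  p = 7.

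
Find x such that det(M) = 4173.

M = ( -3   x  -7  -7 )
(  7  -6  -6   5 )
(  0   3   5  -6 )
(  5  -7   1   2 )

-8

Expanding along the row containing x, det(M) is linear in x: det(M) = (-167)·x + (2837).
Set (-167)·x + (2837) = 4173  ⇒  (-167)·x = 1336  ⇒  x = -8.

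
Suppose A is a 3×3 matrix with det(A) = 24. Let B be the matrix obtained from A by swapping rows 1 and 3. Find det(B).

det(B) = -24

Swapping two rows multiplies the determinant by −1.
det(B) = (-1)·(24) = -24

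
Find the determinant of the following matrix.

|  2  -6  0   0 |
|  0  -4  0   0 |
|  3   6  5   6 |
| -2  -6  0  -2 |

80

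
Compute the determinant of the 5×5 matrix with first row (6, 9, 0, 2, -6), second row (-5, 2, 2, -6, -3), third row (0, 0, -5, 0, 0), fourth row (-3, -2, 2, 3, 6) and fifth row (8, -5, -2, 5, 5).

Expand along row 3 (it has 4 zeros):
  + (-5) · M_33   where M_33 = det([6 9 2 -6; -5 2 -6 -3; -3 -2 3 6; 8 -5 5 5]) = 1192
det = (+1)·(-5)·(1192) = -5960

The determinant is -5960.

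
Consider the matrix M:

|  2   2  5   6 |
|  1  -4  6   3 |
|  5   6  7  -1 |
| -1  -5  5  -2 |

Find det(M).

Expand along row 1:
  + (2) · M_11   where M_11 = det([-4 6 3; 6 7 -1; -5 5 -2]) = 333
  − (2) · M_12   where M_12 = det([1 6 3; 5 7 -1; -1 5 -2]) = 153
  + (5) · M_13   where M_13 = det([1 -4 3; 5 6 -1; -1 -5 -2]) = -118
  − (6) · M_14   where M_14 = det([1 -4 6; 5 6 7; -1 -5 5]) = 79
det = (+1)·(2)·(333) + (-1)·(2)·(153) + (+1)·(5)·(-118) + (-1)·(6)·(79) = -704

-704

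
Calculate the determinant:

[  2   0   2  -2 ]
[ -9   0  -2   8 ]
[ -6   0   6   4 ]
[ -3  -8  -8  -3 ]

The determinant is 32.

Expand along column 2 (it has 3 zeros):
  + (-8) · M_42   where M_42 = det([2 2 -2; -9 -2 8; -6 6 4]) = -4
det = (+1)·(-8)·(-4) = 32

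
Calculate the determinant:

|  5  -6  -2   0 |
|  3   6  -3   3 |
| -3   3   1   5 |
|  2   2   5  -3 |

The determinant is -1584.

Expand along row 1 (it has 1 zero):
  + (5) · M_11   where M_11 = det([6 -3 3; 3 1 5; 2 5 -3]) = -186
  − (-6) · M_12   where M_12 = det([3 -3 3; -3 1 5; 2 5 -3]) = -138
  + (-2) · M_13   where M_13 = det([3 6 3; -3 3 5; 2 2 -3]) = -87
det = (+1)·(5)·(-186) + (-1)·(-6)·(-138) + (+1)·(-2)·(-87) = -1584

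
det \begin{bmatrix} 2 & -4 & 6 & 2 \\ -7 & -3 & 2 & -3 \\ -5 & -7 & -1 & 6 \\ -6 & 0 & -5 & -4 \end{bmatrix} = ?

-1022

Expand along row 4 (it has 1 zero):
  − (-6) · M_41   where M_41 = det([-4 6 2; -3 2 -3; -7 -1 6]) = 232
  − (-5) · M_43   where M_43 = det([2 -4 2; -7 -3 -3; -5 -7 6]) = -238
  + (-4) · M_44   where M_44 = det([2 -4 6; -7 -3 2; -5 -7 -1]) = 306
det = (-1)·(-6)·(232) + (-1)·(-5)·(-238) + (+1)·(-4)·(306) = -1022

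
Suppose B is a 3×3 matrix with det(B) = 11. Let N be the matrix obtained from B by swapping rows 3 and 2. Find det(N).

Swapping two rows multiplies the determinant by −1.
det(N) = (-1)·(11) = -11

det(N) = -11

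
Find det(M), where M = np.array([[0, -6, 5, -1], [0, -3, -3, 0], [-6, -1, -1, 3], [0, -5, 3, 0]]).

-144

Expand along column 1 (it has 3 zeros):
  + (-6) · M_31   where M_31 = det([-6 5 -1; -3 -3 0; -5 3 0]) = 24
det = (+1)·(-6)·(24) = -144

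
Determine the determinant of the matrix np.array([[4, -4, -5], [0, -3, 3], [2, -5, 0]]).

Expand along row 2:
  + (-3) · |4 -5; 2 0| = (-3)·(0 − (-10)) = -30
  − 3 · |4 -4; 2 -5| = −3·(-20 − (-8)) = 36
Sum: (-30) + (36) = 6

The determinant is 6.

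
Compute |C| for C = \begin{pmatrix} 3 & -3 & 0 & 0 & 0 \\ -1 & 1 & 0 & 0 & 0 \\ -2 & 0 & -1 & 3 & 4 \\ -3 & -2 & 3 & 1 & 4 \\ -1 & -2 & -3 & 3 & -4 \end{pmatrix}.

C is block lower-triangular with a 2×2 block and a 3×3 block on the diagonal, so its determinant equals the product of the determinants of the diagonal blocks.
det of the 2×2 block = 0
det of the 3×3 block = 64
det = (0)·(64) = 0

0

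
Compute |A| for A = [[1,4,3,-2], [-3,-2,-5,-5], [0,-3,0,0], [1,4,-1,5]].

The determinant is -48.

Expand along row 3 (it has 3 zeros):
  − (-3) · M_32   where M_32 = det([1 3 -2; -3 -5 -5; 1 -1 5]) = -16
det = (-1)·(-3)·(-16) = -48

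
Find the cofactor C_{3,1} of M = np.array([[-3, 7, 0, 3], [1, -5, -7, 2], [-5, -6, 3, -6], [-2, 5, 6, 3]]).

The cofactor is -216.

Delete row 3 and column 1; the remaining 3×3 submatrix is [7 0 3; -5 -7 2; 5 6 3].
Its determinant is -216.
The cofactor carries sign (−1)^(3+1) = +1, so C_{3,1} = +(-216) = -216.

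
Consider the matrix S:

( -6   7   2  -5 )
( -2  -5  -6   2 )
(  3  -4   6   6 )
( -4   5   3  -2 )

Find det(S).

Expand along row 1:
  + (-6) · M_11   where M_11 = det([-5 -6 2; -4 6 6; 5 3 -2]) = -66
  − (7) · M_12   where M_12 = det([-2 -6 2; 3 6 6; -4 3 -2]) = 234
  + (2) · M_13   where M_13 = det([-2 -5 2; 3 -4 6; -4 5 -2]) = 132
  − (-5) · M_14   where M_14 = det([-2 -5 -6; 3 -4 6; -4 5 3]) = 255
det = (+1)·(-6)·(-66) + (-1)·(7)·(234) + (+1)·(2)·(132) + (-1)·(-5)·(255) = 297

297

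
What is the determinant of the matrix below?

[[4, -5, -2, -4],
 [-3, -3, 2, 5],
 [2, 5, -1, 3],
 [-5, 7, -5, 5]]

Expand along row 1:
  + (4) · M_11   where M_11 = det([-3 2 5; 5 -1 3; 7 -5 5]) = -128
  − (-5) · M_12   where M_12 = det([-3 2 5; 2 -1 3; -5 -5 5]) = -155
  + (-2) · M_13   where M_13 = det([-3 -3 5; 2 5 3; -5 7 5]) = 258
  − (-4) · M_14   where M_14 = det([-3 -3 2; 2 5 -1; -5 7 -5]) = 87
det = (+1)·(4)·(-128) + (-1)·(-5)·(-155) + (+1)·(-2)·(258) + (-1)·(-4)·(87) = -1455

-1455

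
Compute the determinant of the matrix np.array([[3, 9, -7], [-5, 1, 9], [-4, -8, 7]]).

-80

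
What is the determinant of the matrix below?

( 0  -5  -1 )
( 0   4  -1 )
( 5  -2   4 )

Expand along column 1:
  + 5 · |-5 -1; 4 -1| = 5·(5 − (-4)) = 45

45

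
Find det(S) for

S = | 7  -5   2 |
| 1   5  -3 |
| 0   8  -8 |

-136

Expand along row 3:
  − 8 · |7 2; 1 -3| = −8·(-21 − 2) = 184
  + (-8) · |7 -5; 1 5| = (-8)·(35 − (-5)) = -320
Sum: (184) + (-320) = -136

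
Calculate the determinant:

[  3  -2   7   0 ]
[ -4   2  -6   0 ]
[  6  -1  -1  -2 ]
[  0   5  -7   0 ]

Expand along column 4 (it has 3 zeros):
  − (-2) · M_34   where M_34 = det([3 -2 7; -4 2 -6; 0 5 -7]) = -36
det = (-1)·(-2)·(-36) = -72

The determinant is -72.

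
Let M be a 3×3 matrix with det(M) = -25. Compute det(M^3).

det(M^3) = (det M)^3 = (-25)^3 = -15625

-15625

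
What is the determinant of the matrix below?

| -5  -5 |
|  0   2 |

The determinant is -10.

det = (-5)·2 − (-5)·0 = -10 − 0 = -10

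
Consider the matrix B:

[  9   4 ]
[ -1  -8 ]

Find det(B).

det(B) = 9·(-8) − 4·(-1) = -72 − (-4) = -68

-68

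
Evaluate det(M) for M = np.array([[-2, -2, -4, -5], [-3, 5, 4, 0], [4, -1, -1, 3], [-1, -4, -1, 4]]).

234

Expand along row 2 (it has 1 zero):
  − (-3) · M_21   where M_21 = det([-2 -4 -5; -1 -1 3; -4 -1 4]) = 49
  + (5) · M_22   where M_22 = det([-2 -4 -5; 4 -1 3; -1 -1 4]) = 103
  − (4) · M_23   where M_23 = det([-2 -2 -5; 4 -1 3; -1 -4 4]) = 107
det = (-1)·(-3)·(49) + (+1)·(5)·(103) + (-1)·(4)·(107) = 234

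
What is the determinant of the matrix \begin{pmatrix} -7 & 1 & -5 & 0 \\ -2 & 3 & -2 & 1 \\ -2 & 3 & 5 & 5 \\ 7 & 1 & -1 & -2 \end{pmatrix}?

The determinant is -60.

Expand along row 1 (it has 1 zero):
  + (-7) · M_11   where M_11 = det([3 -2 1; 3 5 5; 1 -1 -2]) = -45
  − (1) · M_12   where M_12 = det([-2 -2 1; -2 5 5; 7 -1 -2]) = -85
  + (-5) · M_13   where M_13 = det([-2 3 1; -2 3 5; 7 1 -2]) = 92
det = (+1)·(-7)·(-45) + (-1)·(1)·(-85) + (+1)·(-5)·(92) = -60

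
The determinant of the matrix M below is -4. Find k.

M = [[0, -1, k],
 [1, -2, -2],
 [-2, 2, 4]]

2

Expanding along the row containing k, det(M) is linear in k: det(M) = (-2)·k + (0).
Set (-2)·k + (0) = -4  ⇒  (-2)·k = -4  ⇒  k = 2.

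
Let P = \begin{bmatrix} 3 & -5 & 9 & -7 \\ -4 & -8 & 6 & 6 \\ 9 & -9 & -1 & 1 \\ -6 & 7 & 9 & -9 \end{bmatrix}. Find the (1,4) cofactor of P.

Delete row 1 and column 4; the remaining 3×3 submatrix is [-4 -8 6; 9 -9 -1; -6 7 9].
Its determinant is 950.
The cofactor carries sign (−1)^(1+4) = −1, so C_{1,4} = −(950) = -950.

-950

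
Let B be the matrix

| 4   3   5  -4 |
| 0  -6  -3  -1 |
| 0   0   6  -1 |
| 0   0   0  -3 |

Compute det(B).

432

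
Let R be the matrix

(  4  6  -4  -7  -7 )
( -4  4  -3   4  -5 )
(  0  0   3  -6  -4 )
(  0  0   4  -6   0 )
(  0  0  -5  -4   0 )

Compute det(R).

R is block upper-triangular with a 2×2 block and a 3×3 block on the diagonal, so its determinant equals the product of the determinants of the diagonal blocks.
det of the 2×2 block = 40
det of the 3×3 block = 184
det = (40)·(184) = 7360

7360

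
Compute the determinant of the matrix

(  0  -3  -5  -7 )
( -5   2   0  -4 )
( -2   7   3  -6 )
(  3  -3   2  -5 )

-1767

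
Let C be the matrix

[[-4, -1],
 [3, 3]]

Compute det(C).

The determinant is -9.

det(C) = (-4)·3 − (-1)·3 = -12 − (-3) = -9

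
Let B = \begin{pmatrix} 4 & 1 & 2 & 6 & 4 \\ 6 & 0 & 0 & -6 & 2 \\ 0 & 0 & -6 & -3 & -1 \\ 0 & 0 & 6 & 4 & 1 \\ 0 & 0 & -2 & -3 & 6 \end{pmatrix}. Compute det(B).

B is block upper-triangular with a 2×2 block and a 3×3 block on the diagonal, so its determinant equals the product of the determinants of the diagonal blocks.
det of the 2×2 block = -6
det of the 3×3 block = -38
det = (-6)·(-38) = 228

228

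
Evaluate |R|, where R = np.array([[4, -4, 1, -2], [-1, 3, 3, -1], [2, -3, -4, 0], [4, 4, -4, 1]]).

-171

Expand along row 3 (it has 1 zero):
  + (2) · M_31   where M_31 = det([-4 1 -2; 3 3 -1; 4 -4 1]) = 45
  − (-3) · M_32   where M_32 = det([4 1 -2; -1 3 -1; 4 -4 1]) = 9
  + (-4) · M_33   where M_33 = det([4 -4 -2; -1 3 -1; 4 4 1]) = 72
det = (+1)·(2)·(45) + (-1)·(-3)·(9) + (+1)·(-4)·(72) = -171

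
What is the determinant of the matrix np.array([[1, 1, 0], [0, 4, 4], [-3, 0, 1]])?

The determinant is -8.

Expand along row 1:
  + 1 · |4 4; 0 1| = 1·(4 − 0) = 4
  − 1 · |0 4; -3 1| = −1·(0 − (-12)) = -12
Sum: (4) + (-12) = -8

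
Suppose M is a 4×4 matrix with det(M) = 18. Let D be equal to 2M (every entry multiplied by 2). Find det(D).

|D| = 288

For a 4×4 matrix, det(2M) = 2^4·det(M) = 16·det(M).
det(D) = (16)·(18) = 288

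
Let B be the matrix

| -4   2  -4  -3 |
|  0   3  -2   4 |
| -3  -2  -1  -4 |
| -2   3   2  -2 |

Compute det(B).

Expand along row 2 (it has 1 zero):
  + (3) · M_22   where M_22 = det([-4 -4 -3; -3 -1 -4; -2 2 -2]) = -24
  − (-2) · M_23   where M_23 = det([-4 2 -3; -3 -2 -4; -2 3 -2]) = -21
  + (4) · M_24   where M_24 = det([-4 2 -4; -3 -2 -1; -2 3 2]) = 72
det = (+1)·(3)·(-24) + (-1)·(-2)·(-21) + (+1)·(4)·(72) = 174

174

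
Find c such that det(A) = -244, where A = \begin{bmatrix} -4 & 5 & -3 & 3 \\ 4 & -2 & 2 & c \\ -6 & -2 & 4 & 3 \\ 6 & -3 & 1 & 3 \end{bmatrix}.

Expanding along the row containing c, det(A) is linear in c: det(A) = (20)·c + (-384).
Set (20)·c + (-384) = -244  ⇒  (20)·c = 140  ⇒  c = 7.

c = 7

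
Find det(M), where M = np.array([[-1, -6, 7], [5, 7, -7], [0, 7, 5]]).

The determinant is 311.

Expand along column 1:
  + (-1) · |7 -7; 7 5| = (-1)·(35 − (-49)) = -84
  − 5 · |-6 7; 7 5| = −5·(-30 − 49) = 395
Sum: (-84) + (395) = 311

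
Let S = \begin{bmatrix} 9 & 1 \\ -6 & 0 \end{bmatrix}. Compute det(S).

det(S) = 9·0 − 1·(-6) = 0 − (-6) = 6

6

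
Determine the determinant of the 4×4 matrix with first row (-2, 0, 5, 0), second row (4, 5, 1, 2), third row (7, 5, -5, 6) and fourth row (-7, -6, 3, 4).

-148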